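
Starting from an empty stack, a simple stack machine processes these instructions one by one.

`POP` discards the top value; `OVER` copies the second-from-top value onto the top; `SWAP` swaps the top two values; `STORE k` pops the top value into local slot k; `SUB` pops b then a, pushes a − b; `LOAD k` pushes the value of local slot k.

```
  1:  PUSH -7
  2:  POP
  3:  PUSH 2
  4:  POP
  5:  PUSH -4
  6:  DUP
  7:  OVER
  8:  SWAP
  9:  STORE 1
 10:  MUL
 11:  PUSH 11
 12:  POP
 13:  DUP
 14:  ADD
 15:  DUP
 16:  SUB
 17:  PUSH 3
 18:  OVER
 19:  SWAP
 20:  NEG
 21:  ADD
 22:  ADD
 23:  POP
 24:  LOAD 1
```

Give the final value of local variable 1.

PUSH -7 : -7
POP     : (empty)
PUSH 2  : 2
POP     : (empty)
PUSH -4 : -4
DUP     : -4 -4
OVER    : -4 -4 -4
SWAP    : -4 -4 -4
STORE 1 : -4 -4
MUL     : 16
PUSH 11 : 16 11
POP     : 16
DUP     : 16 16
ADD     : 32
DUP     : 32 32
SUB     : 0
PUSH 3  : 0 3
OVER    : 0 3 0
SWAP    : 0 0 3
NEG     : 0 0 -3
ADD     : 0 -3
ADD     : -3
POP     : (empty)
LOAD 1  : -4

-4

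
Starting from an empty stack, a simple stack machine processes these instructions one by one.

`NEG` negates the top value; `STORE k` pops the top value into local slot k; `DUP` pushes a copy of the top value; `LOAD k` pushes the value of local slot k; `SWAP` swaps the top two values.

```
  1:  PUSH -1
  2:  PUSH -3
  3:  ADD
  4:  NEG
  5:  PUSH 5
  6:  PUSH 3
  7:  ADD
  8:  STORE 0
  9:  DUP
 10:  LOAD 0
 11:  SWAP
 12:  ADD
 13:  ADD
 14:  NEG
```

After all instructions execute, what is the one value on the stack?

PUSH -1 -> [-1]
PUSH -3 -> [-1, -3]
ADD     -> [-4]
NEG     -> [4]
PUSH 5  -> [4, 5]
PUSH 3  -> [4, 5, 3]
ADD     -> [4, 8]
STORE 0 -> [4]
DUP     -> [4, 4]
LOAD 0  -> [4, 4, 8]
SWAP    -> [4, 8, 4]
ADD     -> [4, 12]
ADD     -> [16]
NEG     -> [-16]

-16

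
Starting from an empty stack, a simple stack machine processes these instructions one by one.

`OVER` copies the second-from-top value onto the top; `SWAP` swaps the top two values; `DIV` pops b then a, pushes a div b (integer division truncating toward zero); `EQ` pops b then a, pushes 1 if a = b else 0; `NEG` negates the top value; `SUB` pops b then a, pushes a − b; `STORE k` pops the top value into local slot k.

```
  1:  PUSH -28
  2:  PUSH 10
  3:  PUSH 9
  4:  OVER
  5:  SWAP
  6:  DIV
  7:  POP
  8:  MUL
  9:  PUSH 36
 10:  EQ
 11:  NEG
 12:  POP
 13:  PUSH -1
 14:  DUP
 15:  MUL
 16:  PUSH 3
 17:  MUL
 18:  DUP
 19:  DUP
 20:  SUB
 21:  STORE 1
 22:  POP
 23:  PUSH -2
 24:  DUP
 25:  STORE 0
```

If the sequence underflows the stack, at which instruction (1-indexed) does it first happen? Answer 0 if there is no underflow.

PUSH -28  [-28]
PUSH 10   [-28, 10]
PUSH 9    [-28, 10, 9]
OVER      [-28, 10, 9, 10]
SWAP      [-28, 10, 10, 9]
DIV       [-28, 10, 1]
POP       [-28, 10]
MUL       [-280]
PUSH 36   [-280, 36]
EQ        [0]
NEG       [0]
POP       []
PUSH -1   [-1]
DUP       [-1, -1]
MUL       [1]
PUSH 3    [1, 3]
MUL       [3]
DUP       [3, 3]
DUP       [3, 3, 3]
SUB       [3, 0]
STORE 1   [3]
POP       []
PUSH -2   [-2]
DUP       [-2, -2]
STORE 0   [-2]

0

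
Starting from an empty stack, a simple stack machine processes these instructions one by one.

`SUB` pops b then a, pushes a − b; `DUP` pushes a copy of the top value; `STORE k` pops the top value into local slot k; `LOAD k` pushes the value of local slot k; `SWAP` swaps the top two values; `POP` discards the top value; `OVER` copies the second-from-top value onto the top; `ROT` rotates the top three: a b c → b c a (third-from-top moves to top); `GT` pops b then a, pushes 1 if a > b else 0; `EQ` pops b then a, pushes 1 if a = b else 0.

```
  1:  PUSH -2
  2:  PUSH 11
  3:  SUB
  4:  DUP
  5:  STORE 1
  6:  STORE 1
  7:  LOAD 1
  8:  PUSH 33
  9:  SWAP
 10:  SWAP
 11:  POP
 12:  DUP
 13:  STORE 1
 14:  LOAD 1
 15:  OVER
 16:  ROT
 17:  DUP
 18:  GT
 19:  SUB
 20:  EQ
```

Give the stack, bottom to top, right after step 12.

PUSH -2 -> -2
PUSH 11 -> -2 11
SUB     -> -13
DUP     -> -13 -13
STORE 1 -> -13
STORE 1 -> (empty)
LOAD 1  -> -13
PUSH 33 -> -13 33
SWAP    -> 33 -13
SWAP    -> -13 33
POP     -> -13
DUP     -> -13 -13

[-13, -13]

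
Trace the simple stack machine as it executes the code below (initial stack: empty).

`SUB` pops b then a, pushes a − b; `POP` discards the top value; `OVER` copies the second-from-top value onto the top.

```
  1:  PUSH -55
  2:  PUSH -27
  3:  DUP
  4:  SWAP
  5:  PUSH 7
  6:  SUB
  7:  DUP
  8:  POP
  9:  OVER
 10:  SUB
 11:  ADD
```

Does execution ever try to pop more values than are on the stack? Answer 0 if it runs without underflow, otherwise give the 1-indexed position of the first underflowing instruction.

0

PUSH -55 : [-55]
PUSH -27 : [-55, -27]
DUP      : [-55, -27, -27]
SWAP     : [-55, -27, -27]
PUSH 7   : [-55, -27, -27, 7]
SUB      : [-55, -27, -34]
DUP      : [-55, -27, -34, -34]
POP      : [-55, -27, -34]
OVER     : [-55, -27, -34, -27]
SUB      : [-55, -27, -7]
ADD      : [-55, -34]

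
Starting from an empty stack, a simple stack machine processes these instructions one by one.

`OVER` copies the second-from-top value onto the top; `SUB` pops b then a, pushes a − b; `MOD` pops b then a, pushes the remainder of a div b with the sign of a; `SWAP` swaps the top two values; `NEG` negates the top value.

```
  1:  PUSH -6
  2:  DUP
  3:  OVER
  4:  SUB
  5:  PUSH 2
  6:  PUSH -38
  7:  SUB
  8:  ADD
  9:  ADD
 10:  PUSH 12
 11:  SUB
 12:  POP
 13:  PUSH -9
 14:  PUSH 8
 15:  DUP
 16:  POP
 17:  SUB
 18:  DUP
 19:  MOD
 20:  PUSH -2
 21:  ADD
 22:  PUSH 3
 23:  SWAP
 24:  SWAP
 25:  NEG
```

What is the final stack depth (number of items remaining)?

2

PUSH -6  → [-6]
DUP      → [-6, -6]
OVER     → [-6, -6, -6]
SUB      → [-6, 0]
PUSH 2   → [-6, 0, 2]
PUSH -38 → [-6, 0, 2, -38]
SUB      → [-6, 0, 40]
ADD      → [-6, 40]
ADD      → [34]
PUSH 12  → [34, 12]
SUB      → [22]
POP      → []
PUSH -9  → [-9]
PUSH 8   → [-9, 8]
DUP      → [-9, 8, 8]
POP      → [-9, 8]
SUB      → [-17]
DUP      → [-17, -17]
MOD      → [0]
PUSH -2  → [0, -2]
ADD      → [-2]
PUSH 3   → [-2, 3]
SWAP     → [3, -2]
SWAP     → [-2, 3]
NEG      → [-2, -3]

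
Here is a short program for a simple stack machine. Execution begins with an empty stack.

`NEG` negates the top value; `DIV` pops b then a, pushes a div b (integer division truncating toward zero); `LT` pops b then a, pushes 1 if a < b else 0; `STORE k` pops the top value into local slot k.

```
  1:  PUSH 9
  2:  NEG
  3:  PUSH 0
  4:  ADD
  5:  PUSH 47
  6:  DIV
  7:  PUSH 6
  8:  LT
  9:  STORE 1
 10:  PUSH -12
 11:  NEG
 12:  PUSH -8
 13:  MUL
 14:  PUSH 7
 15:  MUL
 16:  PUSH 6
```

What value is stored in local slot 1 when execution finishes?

PUSH 9   -> 9
NEG      -> -9
PUSH 0   -> -9 0
ADD      -> -9
PUSH 47  -> -9 47
DIV      -> 0
PUSH 6   -> 0 6
LT       -> 1
STORE 1  -> (empty)
PUSH -12 -> -12
NEG      -> 12
PUSH -8  -> 12 -8
MUL      -> -96
PUSH 7   -> -96 7
MUL      -> -672
PUSH 6   -> -672 6

1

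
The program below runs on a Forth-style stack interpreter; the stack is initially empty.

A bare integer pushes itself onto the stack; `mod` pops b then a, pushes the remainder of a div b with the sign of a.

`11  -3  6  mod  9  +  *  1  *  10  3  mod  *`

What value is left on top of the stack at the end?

11  -> [11]
-3  -> [11, -3]
6   -> [11, -3, 6]
mod -> [11, -3]
9   -> [11, -3, 9]
+   -> [11, 6]
*   -> [66]
1   -> [66, 1]
*   -> [66]
10  -> [66, 10]
3   -> [66, 10, 3]
mod -> [66, 1]
*   -> [66]

66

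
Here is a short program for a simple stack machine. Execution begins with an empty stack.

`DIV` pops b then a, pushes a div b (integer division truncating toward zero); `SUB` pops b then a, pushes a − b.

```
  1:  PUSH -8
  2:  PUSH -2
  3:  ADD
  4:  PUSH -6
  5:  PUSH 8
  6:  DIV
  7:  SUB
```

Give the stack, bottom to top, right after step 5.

[-10, -6, 8]

PUSH -8 → [-8]
PUSH -2 → [-8, -2]
ADD     → [-10]
PUSH -6 → [-10, -6]
PUSH 8  → [-10, -6, 8]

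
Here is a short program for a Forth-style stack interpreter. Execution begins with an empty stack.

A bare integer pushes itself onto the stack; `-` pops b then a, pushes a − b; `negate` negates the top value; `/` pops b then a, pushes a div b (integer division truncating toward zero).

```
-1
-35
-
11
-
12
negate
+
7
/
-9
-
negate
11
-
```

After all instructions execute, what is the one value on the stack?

-21

-1     → [-1]
-35    → [-1, -35]
-      → [34]
11     → [34, 11]
-      → [23]
12     → [23, 12]
negate → [23, -12]
+      → [11]
7      → [11, 7]
/      → [1]
-9     → [1, -9]
-      → [10]
negate → [-10]
11     → [-10, 11]
-      → [-21]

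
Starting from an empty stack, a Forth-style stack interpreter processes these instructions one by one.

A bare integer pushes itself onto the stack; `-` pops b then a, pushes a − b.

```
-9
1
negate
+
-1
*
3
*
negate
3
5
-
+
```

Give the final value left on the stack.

-32

-9      -9
1       -9 1
negate  -9 -1
+       -10
-1      -10 -1
*       10
3       10 3
*       30
negate  -30
3       -30 3
5       -30 3 5
-       -30 -2
+       -32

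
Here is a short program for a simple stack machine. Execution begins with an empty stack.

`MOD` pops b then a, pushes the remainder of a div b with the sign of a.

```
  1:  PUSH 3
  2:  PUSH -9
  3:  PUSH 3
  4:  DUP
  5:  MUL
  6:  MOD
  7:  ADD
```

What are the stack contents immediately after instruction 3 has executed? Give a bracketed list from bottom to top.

PUSH 3   3
PUSH -9  3 -9
PUSH 3   3 -9 3

[3, -9, 3]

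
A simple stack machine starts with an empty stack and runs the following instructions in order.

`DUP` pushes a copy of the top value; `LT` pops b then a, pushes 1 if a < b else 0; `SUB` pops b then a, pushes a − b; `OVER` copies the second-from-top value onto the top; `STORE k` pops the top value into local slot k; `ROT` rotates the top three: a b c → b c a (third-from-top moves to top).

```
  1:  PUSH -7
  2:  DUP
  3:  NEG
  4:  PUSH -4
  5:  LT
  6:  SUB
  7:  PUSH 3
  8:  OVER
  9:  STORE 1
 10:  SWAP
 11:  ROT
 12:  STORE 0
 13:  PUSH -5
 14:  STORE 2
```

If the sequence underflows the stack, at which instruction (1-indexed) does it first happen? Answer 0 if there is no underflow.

PUSH -7 : -7
DUP     : -7 -7
NEG     : -7 7
PUSH -4 : -7 7 -4
LT      : -7 0
SUB     : -7
PUSH 3  : -7 3
OVER    : -7 3 -7
STORE 1 : -7 3
SWAP    : 3 -7
ROT  — needs 3 operands, stack has 2 → underflow

11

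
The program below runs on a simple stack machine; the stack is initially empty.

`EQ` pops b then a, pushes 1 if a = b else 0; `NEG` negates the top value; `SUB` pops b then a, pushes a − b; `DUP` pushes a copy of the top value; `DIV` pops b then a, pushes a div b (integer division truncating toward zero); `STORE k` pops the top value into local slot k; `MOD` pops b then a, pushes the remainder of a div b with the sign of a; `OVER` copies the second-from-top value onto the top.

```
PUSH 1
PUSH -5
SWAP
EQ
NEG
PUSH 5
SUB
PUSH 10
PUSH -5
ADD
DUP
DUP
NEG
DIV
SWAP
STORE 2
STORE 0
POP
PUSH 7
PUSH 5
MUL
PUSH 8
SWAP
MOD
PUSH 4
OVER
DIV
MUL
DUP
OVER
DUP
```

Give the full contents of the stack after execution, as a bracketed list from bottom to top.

PUSH 1   [1]
PUSH -5  [1, -5]
SWAP     [-5, 1]
EQ       [0]
NEG      [0]
PUSH 5   [0, 5]
SUB      [-5]
PUSH 10  [-5, 10]
PUSH -5  [-5, 10, -5]
ADD      [-5, 5]
DUP      [-5, 5, 5]
DUP      [-5, 5, 5, 5]
NEG      [-5, 5, 5, -5]
DIV      [-5, 5, -1]
SWAP     [-5, -1, 5]
STORE 2  [-5, -1]
STORE 0  [-5]
POP      []
PUSH 7   [7]
PUSH 5   [7, 5]
MUL      [35]
PUSH 8   [35, 8]
SWAP     [8, 35]
MOD      [8]
PUSH 4   [8, 4]
OVER     [8, 4, 8]
DIV      [8, 0]
MUL      [0]
DUP      [0, 0]
OVER     [0, 0, 0]
DUP      [0, 0, 0, 0]

[0, 0, 0, 0]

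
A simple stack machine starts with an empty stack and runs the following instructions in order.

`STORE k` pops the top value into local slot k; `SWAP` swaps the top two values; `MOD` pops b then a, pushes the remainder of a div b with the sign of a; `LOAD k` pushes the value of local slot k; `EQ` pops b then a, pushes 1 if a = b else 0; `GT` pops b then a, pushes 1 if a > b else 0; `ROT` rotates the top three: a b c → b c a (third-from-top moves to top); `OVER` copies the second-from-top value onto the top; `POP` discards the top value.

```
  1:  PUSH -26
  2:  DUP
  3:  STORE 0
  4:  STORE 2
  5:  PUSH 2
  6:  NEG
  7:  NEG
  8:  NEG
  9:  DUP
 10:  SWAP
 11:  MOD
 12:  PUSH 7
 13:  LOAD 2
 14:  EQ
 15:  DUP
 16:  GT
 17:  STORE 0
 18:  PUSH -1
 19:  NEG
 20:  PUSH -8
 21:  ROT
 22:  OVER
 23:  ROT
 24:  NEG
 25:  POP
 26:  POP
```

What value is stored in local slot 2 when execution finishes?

-26

PUSH -26 → -26
DUP      → -26 -26
STORE 0  → -26
STORE 2  → (empty)
PUSH 2   → 2
NEG      → -2
NEG      → 2
NEG      → -2
DUP      → -2 -2
SWAP     → -2 -2
MOD      → 0
PUSH 7   → 0 7
LOAD 2   → 0 7 -26
EQ       → 0 0
DUP      → 0 0 0
GT       → 0 0
STORE 0  → 0
PUSH -1  → 0 -1
NEG      → 0 1
PUSH -8  → 0 1 -8
ROT      → 1 -8 0
OVER     → 1 -8 0 -8
ROT      → 1 0 -8 -8
NEG      → 1 0 -8 8
POP      → 1 0 -8
POP      → 1 0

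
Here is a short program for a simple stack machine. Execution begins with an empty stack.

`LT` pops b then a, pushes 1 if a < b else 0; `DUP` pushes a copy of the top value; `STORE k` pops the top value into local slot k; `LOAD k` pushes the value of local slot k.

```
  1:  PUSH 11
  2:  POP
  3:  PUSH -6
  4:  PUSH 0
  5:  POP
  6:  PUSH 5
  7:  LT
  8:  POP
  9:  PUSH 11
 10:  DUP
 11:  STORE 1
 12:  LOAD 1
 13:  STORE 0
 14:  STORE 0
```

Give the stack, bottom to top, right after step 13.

[11]

PUSH 11 : 11
POP     : (empty)
PUSH -6 : -6
PUSH 0  : -6 0
POP     : -6
PUSH 5  : -6 5
LT      : 1
POP     : (empty)
PUSH 11 : 11
DUP     : 11 11
STORE 1 : 11
LOAD 1  : 11 11
STORE 0 : 11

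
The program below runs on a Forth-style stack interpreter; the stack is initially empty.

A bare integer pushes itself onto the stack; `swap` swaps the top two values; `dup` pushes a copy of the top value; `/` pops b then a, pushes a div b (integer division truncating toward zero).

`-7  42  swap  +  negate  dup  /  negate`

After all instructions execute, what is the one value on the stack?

-7     -> -7
42     -> -7 42
swap   -> 42 -7
+      -> 35
negate -> -35
dup    -> -35 -35
/      -> 1
negate -> -1

-1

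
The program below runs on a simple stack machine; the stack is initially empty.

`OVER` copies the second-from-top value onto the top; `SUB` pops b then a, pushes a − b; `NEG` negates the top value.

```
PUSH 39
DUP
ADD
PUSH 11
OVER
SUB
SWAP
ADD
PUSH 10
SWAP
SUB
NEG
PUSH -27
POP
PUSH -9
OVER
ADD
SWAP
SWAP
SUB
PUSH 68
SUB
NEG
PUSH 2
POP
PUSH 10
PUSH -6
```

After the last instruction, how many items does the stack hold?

3

PUSH 39  -> 39
DUP      -> 39 39
ADD      -> 78
PUSH 11  -> 78 11
OVER     -> 78 11 78
SUB      -> 78 -67
SWAP     -> -67 78
ADD      -> 11
PUSH 10  -> 11 10
SWAP     -> 10 11
SUB      -> -1
NEG      -> 1
PUSH -27 -> 1 -27
POP      -> 1
PUSH -9  -> 1 -9
OVER     -> 1 -9 1
ADD      -> 1 -8
SWAP     -> -8 1
SWAP     -> 1 -8
SUB      -> 9
PUSH 68  -> 9 68
SUB      -> -59
NEG      -> 59
PUSH 2   -> 59 2
POP      -> 59
PUSH 10  -> 59 10
PUSH -6  -> 59 10 -6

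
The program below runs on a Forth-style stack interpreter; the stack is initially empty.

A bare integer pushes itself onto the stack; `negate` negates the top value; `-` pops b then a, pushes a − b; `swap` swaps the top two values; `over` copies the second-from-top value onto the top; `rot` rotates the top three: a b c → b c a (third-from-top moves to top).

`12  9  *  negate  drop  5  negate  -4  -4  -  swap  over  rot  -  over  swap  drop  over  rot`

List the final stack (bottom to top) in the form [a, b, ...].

[-5, -5, -5]

12     : 12
9      : 12 9
*      : 108
negate : -108
drop   : (empty)
5      : 5
negate : -5
-4     : -5 -4
-4     : -5 -4 -4
-      : -5 0
swap   : 0 -5
over   : 0 -5 0
rot    : -5 0 0
-      : -5 0
over   : -5 0 -5
swap   : -5 -5 0
drop   : -5 -5
over   : -5 -5 -5
rot    : -5 -5 -5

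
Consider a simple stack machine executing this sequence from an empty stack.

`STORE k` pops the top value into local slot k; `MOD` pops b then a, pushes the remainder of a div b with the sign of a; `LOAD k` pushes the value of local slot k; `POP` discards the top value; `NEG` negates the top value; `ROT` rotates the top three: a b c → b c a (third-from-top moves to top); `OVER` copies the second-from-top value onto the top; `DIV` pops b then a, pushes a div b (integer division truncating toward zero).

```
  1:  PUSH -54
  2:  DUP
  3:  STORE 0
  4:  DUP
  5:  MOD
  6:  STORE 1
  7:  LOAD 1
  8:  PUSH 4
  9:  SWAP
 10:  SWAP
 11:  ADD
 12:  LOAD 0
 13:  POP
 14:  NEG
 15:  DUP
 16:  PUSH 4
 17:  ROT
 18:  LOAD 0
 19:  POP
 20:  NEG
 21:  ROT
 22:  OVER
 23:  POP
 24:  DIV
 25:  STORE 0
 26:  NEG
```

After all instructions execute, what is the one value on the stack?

PUSH -54 : -54
DUP      : -54 -54
STORE 0  : -54
DUP      : -54 -54
MOD      : 0
STORE 1  : (empty)
LOAD 1   : 0
PUSH 4   : 0 4
SWAP     : 4 0
SWAP     : 0 4
ADD      : 4
LOAD 0   : 4 -54
POP      : 4
NEG      : -4
DUP      : -4 -4
PUSH 4   : -4 -4 4
ROT      : -4 4 -4
LOAD 0   : -4 4 -4 -54
POP      : -4 4 -4
NEG      : -4 4 4
ROT      : 4 4 -4
OVER     : 4 4 -4 4
POP      : 4 4 -4
DIV      : 4 -1
STORE 0  : 4
NEG      : -4

-4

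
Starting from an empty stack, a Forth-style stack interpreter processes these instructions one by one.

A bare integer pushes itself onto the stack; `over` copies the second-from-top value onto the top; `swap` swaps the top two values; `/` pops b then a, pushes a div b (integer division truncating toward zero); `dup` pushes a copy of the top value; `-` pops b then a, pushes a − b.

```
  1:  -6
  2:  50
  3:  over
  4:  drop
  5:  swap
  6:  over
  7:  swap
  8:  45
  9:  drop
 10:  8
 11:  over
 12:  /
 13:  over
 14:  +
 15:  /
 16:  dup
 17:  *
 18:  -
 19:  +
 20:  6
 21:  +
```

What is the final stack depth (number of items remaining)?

1

-6   : [-6]
50   : [-6, 50]
over : [-6, 50, -6]
drop : [-6, 50]
swap : [50, -6]
over : [50, -6, 50]
swap : [50, 50, -6]
45   : [50, 50, -6, 45]
drop : [50, 50, -6]
8    : [50, 50, -6, 8]
over : [50, 50, -6, 8, -6]
/    : [50, 50, -6, -1]
over : [50, 50, -6, -1, -6]
+    : [50, 50, -6, -7]
/    : [50, 50, 0]
dup  : [50, 50, 0, 0]
*    : [50, 50, 0]
-    : [50, 50]
+    : [100]
6    : [100, 6]
+    : [106]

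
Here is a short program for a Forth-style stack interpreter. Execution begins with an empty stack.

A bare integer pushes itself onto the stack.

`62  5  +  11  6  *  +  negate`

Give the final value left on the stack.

62     → [62]
5      → [62, 5]
+      → [67]
11     → [67, 11]
6      → [67, 11, 6]
*      → [67, 66]
+      → [133]
negate → [-133]

-133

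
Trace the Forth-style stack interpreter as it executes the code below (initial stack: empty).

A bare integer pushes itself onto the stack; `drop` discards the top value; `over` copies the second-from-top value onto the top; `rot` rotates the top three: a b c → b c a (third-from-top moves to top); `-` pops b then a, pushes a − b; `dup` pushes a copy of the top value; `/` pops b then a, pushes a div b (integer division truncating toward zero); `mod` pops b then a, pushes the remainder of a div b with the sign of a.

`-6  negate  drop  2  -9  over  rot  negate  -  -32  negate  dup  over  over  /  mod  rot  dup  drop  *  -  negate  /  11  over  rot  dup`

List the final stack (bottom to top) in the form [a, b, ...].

[11, 0, 0, 0]

-6     : [-6]
negate : [6]
drop   : []
2      : [2]
-9     : [2, -9]
over   : [2, -9, 2]
rot    : [-9, 2, 2]
negate : [-9, 2, -2]
-      : [-9, 4]
-32    : [-9, 4, -32]
negate : [-9, 4, 32]
dup    : [-9, 4, 32, 32]
over   : [-9, 4, 32, 32, 32]
over   : [-9, 4, 32, 32, 32, 32]
/      : [-9, 4, 32, 32, 1]
mod    : [-9, 4, 32, 0]
rot    : [-9, 32, 0, 4]
dup    : [-9, 32, 0, 4, 4]
drop   : [-9, 32, 0, 4]
*      : [-9, 32, 0]
-      : [-9, 32]
negate : [-9, -32]
/      : [0]
11     : [0, 11]
over   : [0, 11, 0]
rot    : [11, 0, 0]
dup    : [11, 0, 0, 0]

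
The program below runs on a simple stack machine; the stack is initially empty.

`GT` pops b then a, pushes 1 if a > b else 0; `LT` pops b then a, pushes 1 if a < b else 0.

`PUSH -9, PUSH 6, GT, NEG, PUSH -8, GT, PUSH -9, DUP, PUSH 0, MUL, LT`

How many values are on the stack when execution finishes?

2

PUSH -9 -> [-9]
PUSH 6  -> [-9, 6]
GT      -> [0]
NEG     -> [0]
PUSH -8 -> [0, -8]
GT      -> [1]
PUSH -9 -> [1, -9]
DUP     -> [1, -9, -9]
PUSH 0  -> [1, -9, -9, 0]
MUL     -> [1, -9, 0]
LT      -> [1, 1]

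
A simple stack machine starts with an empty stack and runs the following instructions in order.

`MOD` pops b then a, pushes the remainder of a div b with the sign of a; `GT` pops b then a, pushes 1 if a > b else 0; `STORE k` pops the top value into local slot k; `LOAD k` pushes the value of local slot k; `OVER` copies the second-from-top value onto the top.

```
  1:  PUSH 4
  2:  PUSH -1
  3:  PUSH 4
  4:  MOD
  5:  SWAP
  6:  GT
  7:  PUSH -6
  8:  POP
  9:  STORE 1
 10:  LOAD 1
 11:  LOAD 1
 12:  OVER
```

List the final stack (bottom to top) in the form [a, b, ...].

[0, 0, 0]

PUSH 4  → [4]
PUSH -1 → [4, -1]
PUSH 4  → [4, -1, 4]
MOD     → [4, -1]
SWAP    → [-1, 4]
GT      → [0]
PUSH -6 → [0, -6]
POP     → [0]
STORE 1 → []
LOAD 1  → [0]
LOAD 1  → [0, 0]
OVER    → [0, 0, 0]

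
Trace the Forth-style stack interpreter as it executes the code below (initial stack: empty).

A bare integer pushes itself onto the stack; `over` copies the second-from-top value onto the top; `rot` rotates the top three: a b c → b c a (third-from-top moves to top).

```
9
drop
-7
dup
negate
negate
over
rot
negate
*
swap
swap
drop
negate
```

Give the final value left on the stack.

7

9      → [9]
drop   → []
-7     → [-7]
dup    → [-7, -7]
negate → [-7, 7]
negate → [-7, -7]
over   → [-7, -7, -7]
rot    → [-7, -7, -7]
negate → [-7, -7, 7]
*      → [-7, -49]
swap   → [-49, -7]
swap   → [-7, -49]
drop   → [-7]
negate → [7]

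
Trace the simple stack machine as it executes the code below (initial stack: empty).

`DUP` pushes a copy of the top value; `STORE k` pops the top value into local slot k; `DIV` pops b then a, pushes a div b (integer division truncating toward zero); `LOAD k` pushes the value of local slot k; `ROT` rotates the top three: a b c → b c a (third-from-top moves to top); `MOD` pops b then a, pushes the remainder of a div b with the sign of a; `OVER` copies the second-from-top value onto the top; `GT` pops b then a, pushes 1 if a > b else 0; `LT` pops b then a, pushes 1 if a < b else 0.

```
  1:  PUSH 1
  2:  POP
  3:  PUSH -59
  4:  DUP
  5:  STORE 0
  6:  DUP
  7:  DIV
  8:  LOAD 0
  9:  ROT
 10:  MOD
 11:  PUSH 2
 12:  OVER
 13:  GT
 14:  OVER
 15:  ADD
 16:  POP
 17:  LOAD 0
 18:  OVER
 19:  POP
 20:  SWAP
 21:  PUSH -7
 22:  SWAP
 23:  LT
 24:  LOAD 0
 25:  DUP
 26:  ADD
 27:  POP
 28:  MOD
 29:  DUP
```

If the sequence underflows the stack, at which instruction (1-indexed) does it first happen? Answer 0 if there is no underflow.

PUSH 1   -> [1]
POP      -> []
PUSH -59 -> [-59]
DUP      -> [-59, -59]
STORE 0  -> [-59]
DUP      -> [-59, -59]
DIV      -> [1]
LOAD 0   -> [1, -59]
ROT  — needs 3 operands, stack has 2 → underflow

9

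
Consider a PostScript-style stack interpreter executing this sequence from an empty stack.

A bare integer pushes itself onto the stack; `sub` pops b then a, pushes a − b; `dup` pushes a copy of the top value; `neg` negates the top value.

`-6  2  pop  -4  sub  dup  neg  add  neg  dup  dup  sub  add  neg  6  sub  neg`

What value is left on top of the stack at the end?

-6  → [-6]
2   → [-6, 2]
pop → [-6]
-4  → [-6, -4]
sub → [-2]
dup → [-2, -2]
neg → [-2, 2]
add → [0]
neg → [0]
dup → [0, 0]
dup → [0, 0, 0]
sub → [0, 0]
add → [0]
neg → [0]
6   → [0, 6]
sub → [-6]
neg → [6]

6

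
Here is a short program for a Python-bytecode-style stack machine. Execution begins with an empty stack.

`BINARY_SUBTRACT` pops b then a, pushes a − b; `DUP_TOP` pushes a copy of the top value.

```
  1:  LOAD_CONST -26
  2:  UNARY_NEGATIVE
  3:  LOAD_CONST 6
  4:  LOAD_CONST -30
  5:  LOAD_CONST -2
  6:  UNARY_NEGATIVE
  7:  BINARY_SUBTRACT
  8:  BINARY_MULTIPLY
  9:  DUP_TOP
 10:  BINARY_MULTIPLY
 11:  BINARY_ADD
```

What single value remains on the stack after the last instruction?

36890

LOAD_CONST -26  : -26
UNARY_NEGATIVE  : 26
LOAD_CONST 6    : 26 6
LOAD_CONST -30  : 26 6 -30
LOAD_CONST -2   : 26 6 -30 -2
UNARY_NEGATIVE  : 26 6 -30 2
BINARY_SUBTRACT : 26 6 -32
BINARY_MULTIPLY : 26 -192
DUP_TOP         : 26 -192 -192
BINARY_MULTIPLY : 26 36864
BINARY_ADD      : 36890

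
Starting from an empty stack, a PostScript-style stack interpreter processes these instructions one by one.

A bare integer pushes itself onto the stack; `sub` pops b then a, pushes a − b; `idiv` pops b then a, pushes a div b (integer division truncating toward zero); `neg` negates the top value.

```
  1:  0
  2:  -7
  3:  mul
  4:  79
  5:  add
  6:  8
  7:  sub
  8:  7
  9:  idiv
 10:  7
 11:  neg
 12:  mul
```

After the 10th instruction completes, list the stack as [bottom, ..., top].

[10, 7]

0     [0]
-7    [0, -7]
mul   [0]
79    [0, 79]
add   [79]
8     [79, 8]
sub   [71]
7     [71, 7]
idiv  [10]
7     [10, 7]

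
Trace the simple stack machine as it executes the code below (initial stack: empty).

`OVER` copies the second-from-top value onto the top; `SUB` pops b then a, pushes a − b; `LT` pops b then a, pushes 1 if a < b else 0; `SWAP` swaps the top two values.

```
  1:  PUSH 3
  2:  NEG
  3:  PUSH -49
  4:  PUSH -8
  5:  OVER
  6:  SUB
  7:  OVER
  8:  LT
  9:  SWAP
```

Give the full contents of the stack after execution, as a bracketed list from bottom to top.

[-3, 0, -49]

PUSH 3   -> [3]
NEG      -> [-3]
PUSH -49 -> [-3, -49]
PUSH -8  -> [-3, -49, -8]
OVER     -> [-3, -49, -8, -49]
SUB      -> [-3, -49, 41]
OVER     -> [-3, -49, 41, -49]
LT       -> [-3, -49, 0]
SWAP     -> [-3, 0, -49]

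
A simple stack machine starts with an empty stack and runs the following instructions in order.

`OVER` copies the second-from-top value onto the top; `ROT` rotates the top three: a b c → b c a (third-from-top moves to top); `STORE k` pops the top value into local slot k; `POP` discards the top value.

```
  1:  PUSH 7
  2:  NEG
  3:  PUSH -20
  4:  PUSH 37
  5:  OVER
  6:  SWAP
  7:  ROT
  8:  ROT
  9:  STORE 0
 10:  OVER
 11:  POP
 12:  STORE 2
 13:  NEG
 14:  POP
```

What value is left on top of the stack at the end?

-7

PUSH 7   -> 7
NEG      -> -7
PUSH -20 -> -7 -20
PUSH 37  -> -7 -20 37
OVER     -> -7 -20 37 -20
SWAP     -> -7 -20 -20 37
ROT      -> -7 -20 37 -20
ROT      -> -7 37 -20 -20
STORE 0  -> -7 37 -20
OVER     -> -7 37 -20 37
POP      -> -7 37 -20
STORE 2  -> -7 37
NEG      -> -7 -37
POP      -> -7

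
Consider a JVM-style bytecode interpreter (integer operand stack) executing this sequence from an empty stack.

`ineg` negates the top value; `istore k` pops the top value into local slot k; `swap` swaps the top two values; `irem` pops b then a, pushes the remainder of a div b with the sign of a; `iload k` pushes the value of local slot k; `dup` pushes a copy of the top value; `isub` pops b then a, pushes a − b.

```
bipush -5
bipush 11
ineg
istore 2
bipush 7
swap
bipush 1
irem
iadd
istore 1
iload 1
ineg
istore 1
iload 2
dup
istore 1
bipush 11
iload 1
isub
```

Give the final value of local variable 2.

bipush -5 → -5
bipush 11 → -5 11
ineg      → -5 -11
istore 2  → -5
bipush 7  → -5 7
swap      → 7 -5
bipush 1  → 7 -5 1
irem      → 7 0
iadd      → 7
istore 1  → (empty)
iload 1   → 7
ineg      → -7
istore 1  → (empty)
iload 2   → -11
dup       → -11 -11
istore 1  → -11
bipush 11 → -11 11
iload 1   → -11 11 -11
isub      → -11 22

-11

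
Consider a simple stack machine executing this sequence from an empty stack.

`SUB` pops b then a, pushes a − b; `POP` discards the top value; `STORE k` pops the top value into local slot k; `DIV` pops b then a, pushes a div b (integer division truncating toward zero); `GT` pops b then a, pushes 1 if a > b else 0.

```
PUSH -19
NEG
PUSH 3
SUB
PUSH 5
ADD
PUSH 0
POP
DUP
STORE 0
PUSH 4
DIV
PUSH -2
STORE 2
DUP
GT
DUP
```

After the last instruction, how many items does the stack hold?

2

PUSH -19 -> -19
NEG      -> 19
PUSH 3   -> 19 3
SUB      -> 16
PUSH 5   -> 16 5
ADD      -> 21
PUSH 0   -> 21 0
POP      -> 21
DUP      -> 21 21
STORE 0  -> 21
PUSH 4   -> 21 4
DIV      -> 5
PUSH -2  -> 5 -2
STORE 2  -> 5
DUP      -> 5 5
GT       -> 0
DUP      -> 0 0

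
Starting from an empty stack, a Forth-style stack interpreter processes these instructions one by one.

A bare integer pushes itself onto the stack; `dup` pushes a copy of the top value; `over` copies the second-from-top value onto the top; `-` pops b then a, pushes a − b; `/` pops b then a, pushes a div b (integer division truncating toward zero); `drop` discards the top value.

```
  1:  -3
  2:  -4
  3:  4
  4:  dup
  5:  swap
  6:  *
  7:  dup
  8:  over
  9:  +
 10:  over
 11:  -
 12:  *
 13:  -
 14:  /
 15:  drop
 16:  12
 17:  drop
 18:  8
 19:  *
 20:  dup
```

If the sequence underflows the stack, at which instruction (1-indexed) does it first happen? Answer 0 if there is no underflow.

-3   -> -3
-4   -> -3 -4
4    -> -3 -4 4
dup  -> -3 -4 4 4
swap -> -3 -4 4 4
*    -> -3 -4 16
dup  -> -3 -4 16 16
over -> -3 -4 16 16 16
+    -> -3 -4 16 32
over -> -3 -4 16 32 16
-    -> -3 -4 16 16
*    -> -3 -4 256
-    -> -3 -260
/    -> 0
drop -> (empty)
12   -> 12
drop -> (empty)
8    -> 8
*  — needs 2 operands, stack has 1 → underflow

19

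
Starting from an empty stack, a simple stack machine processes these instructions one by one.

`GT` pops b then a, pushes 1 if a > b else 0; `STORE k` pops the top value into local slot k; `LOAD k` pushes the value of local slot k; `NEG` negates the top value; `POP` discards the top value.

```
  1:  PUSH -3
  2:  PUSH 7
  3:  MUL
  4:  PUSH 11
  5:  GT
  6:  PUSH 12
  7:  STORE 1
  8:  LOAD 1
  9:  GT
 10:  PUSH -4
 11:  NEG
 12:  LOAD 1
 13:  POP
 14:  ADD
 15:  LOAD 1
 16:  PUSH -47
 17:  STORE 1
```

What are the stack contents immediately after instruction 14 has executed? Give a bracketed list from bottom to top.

[4]

PUSH -3  [-3]
PUSH 7   [-3, 7]
MUL      [-21]
PUSH 11  [-21, 11]
GT       [0]
PUSH 12  [0, 12]
STORE 1  [0]
LOAD 1   [0, 12]
GT       [0]
PUSH -4  [0, -4]
NEG      [0, 4]
LOAD 1   [0, 4, 12]
POP      [0, 4]
ADD      [4]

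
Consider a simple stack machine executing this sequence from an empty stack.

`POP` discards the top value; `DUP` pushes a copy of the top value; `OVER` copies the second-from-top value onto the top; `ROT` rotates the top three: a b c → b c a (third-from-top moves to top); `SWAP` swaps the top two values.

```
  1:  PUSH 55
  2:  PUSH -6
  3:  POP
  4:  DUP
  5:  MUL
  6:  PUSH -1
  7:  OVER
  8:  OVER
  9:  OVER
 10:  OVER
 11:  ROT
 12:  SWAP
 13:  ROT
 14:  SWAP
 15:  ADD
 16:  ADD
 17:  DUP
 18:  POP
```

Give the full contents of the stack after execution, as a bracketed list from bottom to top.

[3025, -1, 3025, 3023]

PUSH 55 -> 55
PUSH -6 -> 55 -6
POP     -> 55
DUP     -> 55 55
MUL     -> 3025
PUSH -1 -> 3025 -1
OVER    -> 3025 -1 3025
OVER    -> 3025 -1 3025 -1
OVER    -> 3025 -1 3025 -1 3025
OVER    -> 3025 -1 3025 -1 3025 -1
ROT     -> 3025 -1 3025 3025 -1 -1
SWAP    -> 3025 -1 3025 3025 -1 -1
ROT     -> 3025 -1 3025 -1 -1 3025
SWAP    -> 3025 -1 3025 -1 3025 -1
ADD     -> 3025 -1 3025 -1 3024
ADD     -> 3025 -1 3025 3023
DUP     -> 3025 -1 3025 3023 3023
POP     -> 3025 -1 3025 3023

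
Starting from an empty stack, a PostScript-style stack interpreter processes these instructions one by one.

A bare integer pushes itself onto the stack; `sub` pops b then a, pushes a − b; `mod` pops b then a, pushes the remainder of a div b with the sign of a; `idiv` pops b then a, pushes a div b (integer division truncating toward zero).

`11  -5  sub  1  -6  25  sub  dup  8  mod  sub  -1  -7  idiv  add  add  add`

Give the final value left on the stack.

11    [11]
-5    [11, -5]
sub   [16]
1     [16, 1]
-6    [16, 1, -6]
25    [16, 1, -6, 25]
sub   [16, 1, -31]
dup   [16, 1, -31, -31]
8     [16, 1, -31, -31, 8]
mod   [16, 1, -31, -7]
sub   [16, 1, -24]
-1    [16, 1, -24, -1]
-7    [16, 1, -24, -1, -7]
idiv  [16, 1, -24, 0]
add   [16, 1, -24]
add   [16, -23]
add   [-7]

-7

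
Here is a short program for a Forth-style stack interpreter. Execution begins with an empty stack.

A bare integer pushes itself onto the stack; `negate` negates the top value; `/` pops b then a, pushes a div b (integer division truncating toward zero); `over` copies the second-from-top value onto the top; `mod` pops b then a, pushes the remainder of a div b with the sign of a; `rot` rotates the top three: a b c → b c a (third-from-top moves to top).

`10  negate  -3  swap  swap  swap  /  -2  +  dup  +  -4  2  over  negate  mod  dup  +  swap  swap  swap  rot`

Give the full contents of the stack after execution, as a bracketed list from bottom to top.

10      10
negate  -10
-3      -10 -3
swap    -3 -10
swap    -10 -3
swap    -3 -10
/       0
-2      0 -2
+       -2
dup     -2 -2
+       -4
-4      -4 -4
2       -4 -4 2
over    -4 -4 2 -4
negate  -4 -4 2 4
mod     -4 -4 2
dup     -4 -4 2 2
+       -4 -4 4
swap    -4 4 -4
swap    -4 -4 4
swap    -4 4 -4
rot     4 -4 -4

[4, -4, -4]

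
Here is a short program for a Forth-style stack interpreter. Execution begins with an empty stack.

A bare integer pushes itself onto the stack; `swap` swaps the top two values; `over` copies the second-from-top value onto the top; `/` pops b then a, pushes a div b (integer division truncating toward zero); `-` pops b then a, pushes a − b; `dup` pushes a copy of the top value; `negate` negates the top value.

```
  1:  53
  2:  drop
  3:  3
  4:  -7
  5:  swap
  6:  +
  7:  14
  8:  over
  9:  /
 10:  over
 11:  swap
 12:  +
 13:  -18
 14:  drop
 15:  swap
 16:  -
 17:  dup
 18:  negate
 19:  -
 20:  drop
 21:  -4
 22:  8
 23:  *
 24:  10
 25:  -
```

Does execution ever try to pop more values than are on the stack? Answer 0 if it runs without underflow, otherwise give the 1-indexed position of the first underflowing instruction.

0

53     -> [53]
drop   -> []
3      -> [3]
-7     -> [3, -7]
swap   -> [-7, 3]
+      -> [-4]
14     -> [-4, 14]
over   -> [-4, 14, -4]
/      -> [-4, -3]
over   -> [-4, -3, -4]
swap   -> [-4, -4, -3]
+      -> [-4, -7]
-18    -> [-4, -7, -18]
drop   -> [-4, -7]
swap   -> [-7, -4]
-      -> [-3]
dup    -> [-3, -3]
negate -> [-3, 3]
-      -> [-6]
drop   -> []
-4     -> [-4]
8      -> [-4, 8]
*      -> [-32]
10     -> [-32, 10]
-      -> [-42]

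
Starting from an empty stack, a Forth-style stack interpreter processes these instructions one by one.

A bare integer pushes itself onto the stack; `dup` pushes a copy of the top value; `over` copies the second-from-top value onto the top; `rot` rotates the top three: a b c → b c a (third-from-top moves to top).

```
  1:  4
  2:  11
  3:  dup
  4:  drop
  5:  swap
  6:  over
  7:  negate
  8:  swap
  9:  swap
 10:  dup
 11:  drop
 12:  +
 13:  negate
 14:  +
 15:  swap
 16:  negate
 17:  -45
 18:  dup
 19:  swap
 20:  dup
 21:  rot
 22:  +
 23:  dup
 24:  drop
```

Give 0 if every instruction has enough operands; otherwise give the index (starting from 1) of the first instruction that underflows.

4      → 4
11     → 4 11
dup    → 4 11 11
drop   → 4 11
swap   → 11 4
over   → 11 4 11
negate → 11 4 -11
swap   → 11 -11 4
swap   → 11 4 -11
dup    → 11 4 -11 -11
drop   → 11 4 -11
+      → 11 -7
negate → 11 7
+      → 18
swap  — needs 2 operands, stack has 1 → underflow

15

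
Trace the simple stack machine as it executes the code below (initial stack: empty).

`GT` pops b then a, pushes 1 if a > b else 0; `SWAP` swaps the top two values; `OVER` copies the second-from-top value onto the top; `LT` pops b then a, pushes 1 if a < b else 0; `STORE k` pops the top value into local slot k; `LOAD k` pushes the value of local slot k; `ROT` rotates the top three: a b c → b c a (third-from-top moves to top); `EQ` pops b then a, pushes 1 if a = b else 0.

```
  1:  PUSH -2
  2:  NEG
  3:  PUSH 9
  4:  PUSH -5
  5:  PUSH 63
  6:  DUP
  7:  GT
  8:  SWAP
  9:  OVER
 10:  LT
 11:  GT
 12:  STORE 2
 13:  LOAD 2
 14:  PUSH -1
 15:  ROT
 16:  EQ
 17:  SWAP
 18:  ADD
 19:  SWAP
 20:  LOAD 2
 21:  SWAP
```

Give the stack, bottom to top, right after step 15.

[2, 0, -1, 9]

PUSH -2 → -2
NEG     → 2
PUSH 9  → 2 9
PUSH -5 → 2 9 -5
PUSH 63 → 2 9 -5 63
DUP     → 2 9 -5 63 63
GT      → 2 9 -5 0
SWAP    → 2 9 0 -5
OVER    → 2 9 0 -5 0
LT      → 2 9 0 1
GT      → 2 9 0
STORE 2 → 2 9
LOAD 2  → 2 9 0
PUSH -1 → 2 9 0 -1
ROT     → 2 0 -1 9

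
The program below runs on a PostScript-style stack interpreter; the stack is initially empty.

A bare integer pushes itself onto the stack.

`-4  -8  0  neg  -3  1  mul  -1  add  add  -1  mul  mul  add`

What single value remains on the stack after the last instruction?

-4  → [-4]
-8  → [-4, -8]
0   → [-4, -8, 0]
neg → [-4, -8, 0]
-3  → [-4, -8, 0, -3]
1   → [-4, -8, 0, -3, 1]
mul → [-4, -8, 0, -3]
-1  → [-4, -8, 0, -3, -1]
add → [-4, -8, 0, -4]
add → [-4, -8, -4]
-1  → [-4, -8, -4, -1]
mul → [-4, -8, 4]
mul → [-4, -32]
add → [-36]

-36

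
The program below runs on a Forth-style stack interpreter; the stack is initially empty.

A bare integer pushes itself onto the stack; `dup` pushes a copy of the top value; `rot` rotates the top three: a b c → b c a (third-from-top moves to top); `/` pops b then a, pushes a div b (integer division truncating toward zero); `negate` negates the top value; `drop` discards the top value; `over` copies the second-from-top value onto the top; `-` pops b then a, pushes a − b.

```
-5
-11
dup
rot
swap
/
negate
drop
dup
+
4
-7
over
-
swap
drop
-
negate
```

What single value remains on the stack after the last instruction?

-5      [-5]
-11     [-5, -11]
dup     [-5, -11, -11]
rot     [-11, -11, -5]
swap    [-11, -5, -11]
/       [-11, 0]
negate  [-11, 0]
drop    [-11]
dup     [-11, -11]
+       [-22]
4       [-22, 4]
-7      [-22, 4, -7]
over    [-22, 4, -7, 4]
-       [-22, 4, -11]
swap    [-22, -11, 4]
drop    [-22, -11]
-       [-11]
negate  [11]

11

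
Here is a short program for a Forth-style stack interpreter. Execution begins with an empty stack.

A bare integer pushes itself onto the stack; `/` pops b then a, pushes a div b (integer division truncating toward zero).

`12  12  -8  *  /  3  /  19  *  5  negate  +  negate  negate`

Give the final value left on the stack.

-5

12     -> [12]
12     -> [12, 12]
-8     -> [12, 12, -8]
*      -> [12, -96]
/      -> [0]
3      -> [0, 3]
/      -> [0]
19     -> [0, 19]
*      -> [0]
5      -> [0, 5]
negate -> [0, -5]
+      -> [-5]
negate -> [5]
negate -> [-5]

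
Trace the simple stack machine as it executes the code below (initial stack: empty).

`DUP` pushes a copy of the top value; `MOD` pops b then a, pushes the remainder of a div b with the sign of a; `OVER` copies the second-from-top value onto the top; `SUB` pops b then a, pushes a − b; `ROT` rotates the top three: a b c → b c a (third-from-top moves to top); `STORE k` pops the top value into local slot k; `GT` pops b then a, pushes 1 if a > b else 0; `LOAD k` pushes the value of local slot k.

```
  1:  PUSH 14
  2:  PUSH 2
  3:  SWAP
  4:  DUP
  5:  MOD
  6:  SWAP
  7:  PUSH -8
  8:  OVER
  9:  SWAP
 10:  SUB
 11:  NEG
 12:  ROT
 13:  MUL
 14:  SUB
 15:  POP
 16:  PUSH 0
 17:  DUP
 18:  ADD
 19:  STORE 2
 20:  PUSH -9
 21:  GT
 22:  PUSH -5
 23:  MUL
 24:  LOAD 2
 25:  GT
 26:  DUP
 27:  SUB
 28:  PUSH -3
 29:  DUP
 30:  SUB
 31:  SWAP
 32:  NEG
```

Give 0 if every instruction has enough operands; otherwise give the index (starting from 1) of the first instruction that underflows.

21

PUSH 14 : [14]
PUSH 2  : [14, 2]
SWAP    : [2, 14]
DUP     : [2, 14, 14]
MOD     : [2, 0]
SWAP    : [0, 2]
PUSH -8 : [0, 2, -8]
OVER    : [0, 2, -8, 2]
SWAP    : [0, 2, 2, -8]
SUB     : [0, 2, 10]
NEG     : [0, 2, -10]
ROT     : [2, -10, 0]
MUL     : [2, 0]
SUB     : [2]
POP     : []
PUSH 0  : [0]
DUP     : [0, 0]
ADD     : [0]
STORE 2 : []
PUSH -9 : [-9]
GT  — needs 2 operands, stack has 1 → underflow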